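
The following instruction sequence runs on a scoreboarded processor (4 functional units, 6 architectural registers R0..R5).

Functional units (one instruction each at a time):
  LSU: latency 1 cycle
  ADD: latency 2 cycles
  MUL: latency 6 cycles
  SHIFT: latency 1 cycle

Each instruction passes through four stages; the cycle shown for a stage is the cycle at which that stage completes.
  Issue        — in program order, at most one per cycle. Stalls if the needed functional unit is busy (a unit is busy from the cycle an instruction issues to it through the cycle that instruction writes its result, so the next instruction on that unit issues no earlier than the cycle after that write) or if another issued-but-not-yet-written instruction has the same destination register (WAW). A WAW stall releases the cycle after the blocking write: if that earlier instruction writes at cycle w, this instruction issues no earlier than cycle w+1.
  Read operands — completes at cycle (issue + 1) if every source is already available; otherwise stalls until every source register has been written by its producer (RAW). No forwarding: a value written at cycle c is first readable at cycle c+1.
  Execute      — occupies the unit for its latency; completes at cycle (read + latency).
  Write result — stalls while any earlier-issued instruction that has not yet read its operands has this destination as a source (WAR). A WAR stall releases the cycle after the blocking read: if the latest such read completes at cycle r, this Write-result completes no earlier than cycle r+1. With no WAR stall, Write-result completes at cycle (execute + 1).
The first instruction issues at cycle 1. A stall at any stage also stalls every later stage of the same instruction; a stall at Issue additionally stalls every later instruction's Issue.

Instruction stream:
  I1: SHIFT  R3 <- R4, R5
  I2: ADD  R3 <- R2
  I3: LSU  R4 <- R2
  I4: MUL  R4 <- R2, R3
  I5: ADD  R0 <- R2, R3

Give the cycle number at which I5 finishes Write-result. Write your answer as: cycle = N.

I1 -> (1, 2, 3, 4)
I2 -> (5, 6, 8, 9)  // WAW R3: wait I1 write@4
I3 -> (6, 7, 8, 9)
I4 -> (10, 11, 17, 18)  // WAW R4: wait I3 write@9
I5 -> (11, 12, 14, 15)

cycle = 15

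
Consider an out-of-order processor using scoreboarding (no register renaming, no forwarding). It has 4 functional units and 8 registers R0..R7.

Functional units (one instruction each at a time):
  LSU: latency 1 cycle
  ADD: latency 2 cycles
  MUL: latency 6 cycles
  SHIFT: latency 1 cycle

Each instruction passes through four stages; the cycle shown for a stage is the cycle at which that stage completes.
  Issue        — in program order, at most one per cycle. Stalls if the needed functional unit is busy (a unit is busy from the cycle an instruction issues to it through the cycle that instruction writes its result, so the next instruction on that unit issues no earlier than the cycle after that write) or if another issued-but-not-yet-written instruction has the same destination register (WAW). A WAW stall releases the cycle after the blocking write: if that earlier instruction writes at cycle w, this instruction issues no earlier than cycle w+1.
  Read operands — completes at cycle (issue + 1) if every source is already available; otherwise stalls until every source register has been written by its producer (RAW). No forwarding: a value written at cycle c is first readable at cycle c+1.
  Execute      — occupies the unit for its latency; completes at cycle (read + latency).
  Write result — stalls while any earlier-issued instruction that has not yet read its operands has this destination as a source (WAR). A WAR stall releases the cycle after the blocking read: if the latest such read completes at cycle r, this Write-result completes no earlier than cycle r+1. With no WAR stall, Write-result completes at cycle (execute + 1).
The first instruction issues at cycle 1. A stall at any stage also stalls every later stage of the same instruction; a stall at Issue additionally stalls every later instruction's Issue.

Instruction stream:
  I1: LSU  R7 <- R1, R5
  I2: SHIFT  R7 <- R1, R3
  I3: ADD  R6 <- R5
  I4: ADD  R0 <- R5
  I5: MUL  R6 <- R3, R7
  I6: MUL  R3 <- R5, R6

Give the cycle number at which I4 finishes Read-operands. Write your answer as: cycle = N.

cycle = 12

1) issue 1, read 2, done 3, write 4
2) issue 5, read 6, done 7, write 8  <WAW R7: wait I1 write@4>
3) issue 6, read 7, done 9, write 10
4) issue 11, read 12, done 14, write 15  <struct: ADD busy until I3 writes@10>
5) issue 12, read 13, done 19, write 20
6) issue 21, read 22, done 28, write 29  <struct: MUL busy until I5 writes@20>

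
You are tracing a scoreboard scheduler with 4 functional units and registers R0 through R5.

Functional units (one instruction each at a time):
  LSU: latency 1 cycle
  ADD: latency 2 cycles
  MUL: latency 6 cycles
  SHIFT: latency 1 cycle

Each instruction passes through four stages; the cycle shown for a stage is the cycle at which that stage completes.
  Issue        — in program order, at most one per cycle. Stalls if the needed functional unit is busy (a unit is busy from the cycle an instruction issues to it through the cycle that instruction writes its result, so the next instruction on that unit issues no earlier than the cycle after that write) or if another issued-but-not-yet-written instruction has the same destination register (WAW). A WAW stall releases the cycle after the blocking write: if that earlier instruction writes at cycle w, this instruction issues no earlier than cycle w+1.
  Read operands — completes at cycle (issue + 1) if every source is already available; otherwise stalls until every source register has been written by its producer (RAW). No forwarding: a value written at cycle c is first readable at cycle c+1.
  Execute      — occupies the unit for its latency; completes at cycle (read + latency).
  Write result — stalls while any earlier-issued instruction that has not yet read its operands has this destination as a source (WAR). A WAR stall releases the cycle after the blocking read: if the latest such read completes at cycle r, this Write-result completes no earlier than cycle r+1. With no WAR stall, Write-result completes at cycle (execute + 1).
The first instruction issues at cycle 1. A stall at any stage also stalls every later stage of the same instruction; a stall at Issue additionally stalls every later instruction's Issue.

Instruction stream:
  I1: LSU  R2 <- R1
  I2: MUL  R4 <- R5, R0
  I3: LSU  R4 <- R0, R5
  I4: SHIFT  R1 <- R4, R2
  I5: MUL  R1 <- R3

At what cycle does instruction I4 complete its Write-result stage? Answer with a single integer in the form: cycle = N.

cycle 1: I1 dispatched to LSU
cycle 2: I1 operands ready · I2 dispatched to MUL
cycle 3: I1 complete · I2 operands ready
cycle 4: R2←I1
cycle 9: I2 complete
cycle 10: R4←I2
cycle 11: I3 dispatched to LSU
cycle 12: I3 operands ready · I4 dispatched to SHIFT
cycle 13: I3 complete
cycle 14: R4←I3
cycle 15: I4 operands ready
cycle 16: I4 complete
cycle 17: R1←I4
cycle 18: I5 dispatched to MUL
cycle 19: I5 operands ready
cycle 25: I5 complete
cycle 26: R1←I5

cycle = 17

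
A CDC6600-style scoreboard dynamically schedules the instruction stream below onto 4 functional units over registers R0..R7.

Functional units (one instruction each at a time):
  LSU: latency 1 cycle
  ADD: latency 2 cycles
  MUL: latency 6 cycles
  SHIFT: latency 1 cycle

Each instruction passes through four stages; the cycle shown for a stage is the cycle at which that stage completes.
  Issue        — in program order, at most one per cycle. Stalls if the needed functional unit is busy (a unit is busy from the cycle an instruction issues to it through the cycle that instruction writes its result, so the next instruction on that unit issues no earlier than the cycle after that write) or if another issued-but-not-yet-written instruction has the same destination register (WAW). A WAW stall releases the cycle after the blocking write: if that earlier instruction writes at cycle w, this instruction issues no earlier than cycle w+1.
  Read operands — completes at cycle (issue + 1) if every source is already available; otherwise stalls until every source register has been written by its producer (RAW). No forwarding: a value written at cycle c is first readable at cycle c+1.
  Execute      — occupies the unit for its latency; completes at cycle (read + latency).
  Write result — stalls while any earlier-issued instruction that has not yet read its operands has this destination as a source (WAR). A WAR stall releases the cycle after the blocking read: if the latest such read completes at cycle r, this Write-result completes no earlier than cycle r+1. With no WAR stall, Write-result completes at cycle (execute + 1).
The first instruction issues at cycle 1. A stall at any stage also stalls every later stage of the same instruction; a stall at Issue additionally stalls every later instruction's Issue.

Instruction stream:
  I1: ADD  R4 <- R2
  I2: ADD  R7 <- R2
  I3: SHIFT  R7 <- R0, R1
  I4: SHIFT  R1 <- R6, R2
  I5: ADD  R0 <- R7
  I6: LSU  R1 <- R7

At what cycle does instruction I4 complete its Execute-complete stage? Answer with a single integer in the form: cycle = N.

t=1  issue I1 (ADD)
t=2  I1 read-ops
t=4  I1 finished on ADD
t=5  I1→R4
t=6  issue I2 (ADD)
t=7  I2 read-ops
t=9  I2 finished on ADD
t=10  I2→R7
t=11  issue I3 (SHIFT)
t=12  I3 read-ops
t=13  I3 finished on SHIFT
t=14  I3→R7
t=15  issue I4 (SHIFT)
t=16  I4 read-ops · issue I5 (ADD)
t=17  I4 finished on SHIFT · I5 read-ops
t=18  I4→R1
t=19  I5 finished on ADD · issue I6 (LSU)
t=20  I5→R0 · I6 read-ops
t=21  I6 finished on LSU
t=22  I6→R1

cycle = 17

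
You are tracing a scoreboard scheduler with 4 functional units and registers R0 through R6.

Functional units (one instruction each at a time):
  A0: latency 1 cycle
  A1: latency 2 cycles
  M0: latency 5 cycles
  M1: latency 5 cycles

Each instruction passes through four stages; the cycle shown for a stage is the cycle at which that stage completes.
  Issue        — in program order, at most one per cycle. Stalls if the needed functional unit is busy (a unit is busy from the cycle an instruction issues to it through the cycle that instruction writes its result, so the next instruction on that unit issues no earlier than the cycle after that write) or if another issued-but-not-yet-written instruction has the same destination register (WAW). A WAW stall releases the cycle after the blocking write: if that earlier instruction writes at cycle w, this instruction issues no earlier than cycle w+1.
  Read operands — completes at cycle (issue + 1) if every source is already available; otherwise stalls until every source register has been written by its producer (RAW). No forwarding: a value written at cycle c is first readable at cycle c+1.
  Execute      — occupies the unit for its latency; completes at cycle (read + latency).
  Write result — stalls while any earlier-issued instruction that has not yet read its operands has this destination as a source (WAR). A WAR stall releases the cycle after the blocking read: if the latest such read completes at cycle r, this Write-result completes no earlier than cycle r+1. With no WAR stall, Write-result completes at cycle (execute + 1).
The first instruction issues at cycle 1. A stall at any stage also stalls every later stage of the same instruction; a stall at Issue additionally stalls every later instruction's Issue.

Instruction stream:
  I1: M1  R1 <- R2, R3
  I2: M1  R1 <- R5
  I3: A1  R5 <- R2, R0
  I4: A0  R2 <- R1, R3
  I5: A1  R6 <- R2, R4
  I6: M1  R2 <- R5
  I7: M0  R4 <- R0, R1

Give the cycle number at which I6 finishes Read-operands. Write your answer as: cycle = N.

cycle = 21

t=1  I1→M1
t=2  I1 RO
t=7  I1 EX
t=8  I1 WR R1
t=9  I2→M1
t=10  I2 RO · I3→A1
t=11  I3 RO · I4→A0
t=13  I3 EX
t=14  I3 WR R5
t=15  I2 EX · I5→A1
t=16  I2 WR R1
t=17  I4 RO
t=18  I4 EX
t=19  I4 WR R2
t=20  I5 RO · I6→M1
t=21  I6 RO · I7→M0
t=22  I5 EX · I7 RO
t=23  I5 WR R6
t=26  I6 EX
t=27  I6 WR R2 · I7 EX
t=28  I7 WR R4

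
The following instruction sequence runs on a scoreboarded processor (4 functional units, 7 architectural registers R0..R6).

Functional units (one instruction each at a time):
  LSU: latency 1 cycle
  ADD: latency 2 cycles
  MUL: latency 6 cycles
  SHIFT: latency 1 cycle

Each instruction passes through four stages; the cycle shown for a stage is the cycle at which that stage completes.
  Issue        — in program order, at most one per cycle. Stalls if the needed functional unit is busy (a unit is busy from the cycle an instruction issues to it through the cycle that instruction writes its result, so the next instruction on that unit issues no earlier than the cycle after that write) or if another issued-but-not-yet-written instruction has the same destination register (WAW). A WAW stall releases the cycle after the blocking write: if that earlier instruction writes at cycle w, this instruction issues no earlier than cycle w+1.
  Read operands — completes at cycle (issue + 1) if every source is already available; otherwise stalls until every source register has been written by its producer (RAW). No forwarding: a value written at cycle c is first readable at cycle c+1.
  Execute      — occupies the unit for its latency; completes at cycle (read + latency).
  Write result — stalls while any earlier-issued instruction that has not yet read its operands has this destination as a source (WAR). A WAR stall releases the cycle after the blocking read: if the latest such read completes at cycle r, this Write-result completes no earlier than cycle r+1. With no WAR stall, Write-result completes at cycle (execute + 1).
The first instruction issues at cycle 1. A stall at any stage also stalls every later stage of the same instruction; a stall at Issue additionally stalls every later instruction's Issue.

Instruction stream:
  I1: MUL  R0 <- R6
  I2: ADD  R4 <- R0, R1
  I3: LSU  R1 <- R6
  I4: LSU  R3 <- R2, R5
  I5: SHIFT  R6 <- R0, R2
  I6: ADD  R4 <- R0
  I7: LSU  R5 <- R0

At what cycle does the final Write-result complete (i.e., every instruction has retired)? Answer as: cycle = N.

t=1  I1 dispatched to MUL
t=2  I1 operands ready | I2 dispatched to ADD
t=3  I3 dispatched to LSU
t=4  I3 operands ready
t=5  I3 complete
t=8  I1 complete
t=9  R0←I1
t=10  I2 operands ready
t=11  R1←I3
t=12  I2 complete | I4 dispatched to LSU
t=13  R4←I2 | I4 operands ready | I5 dispatched to SHIFT
t=14  I4 complete | I5 operands ready | I6 dispatched to ADD
t=15  R3←I4 | I5 complete | I6 operands ready
t=16  R6←I5 | I7 dispatched to LSU
t=17  I6 complete | I7 operands ready
t=18  R4←I6 | I7 complete
t=19  R5←I7

cycle = 19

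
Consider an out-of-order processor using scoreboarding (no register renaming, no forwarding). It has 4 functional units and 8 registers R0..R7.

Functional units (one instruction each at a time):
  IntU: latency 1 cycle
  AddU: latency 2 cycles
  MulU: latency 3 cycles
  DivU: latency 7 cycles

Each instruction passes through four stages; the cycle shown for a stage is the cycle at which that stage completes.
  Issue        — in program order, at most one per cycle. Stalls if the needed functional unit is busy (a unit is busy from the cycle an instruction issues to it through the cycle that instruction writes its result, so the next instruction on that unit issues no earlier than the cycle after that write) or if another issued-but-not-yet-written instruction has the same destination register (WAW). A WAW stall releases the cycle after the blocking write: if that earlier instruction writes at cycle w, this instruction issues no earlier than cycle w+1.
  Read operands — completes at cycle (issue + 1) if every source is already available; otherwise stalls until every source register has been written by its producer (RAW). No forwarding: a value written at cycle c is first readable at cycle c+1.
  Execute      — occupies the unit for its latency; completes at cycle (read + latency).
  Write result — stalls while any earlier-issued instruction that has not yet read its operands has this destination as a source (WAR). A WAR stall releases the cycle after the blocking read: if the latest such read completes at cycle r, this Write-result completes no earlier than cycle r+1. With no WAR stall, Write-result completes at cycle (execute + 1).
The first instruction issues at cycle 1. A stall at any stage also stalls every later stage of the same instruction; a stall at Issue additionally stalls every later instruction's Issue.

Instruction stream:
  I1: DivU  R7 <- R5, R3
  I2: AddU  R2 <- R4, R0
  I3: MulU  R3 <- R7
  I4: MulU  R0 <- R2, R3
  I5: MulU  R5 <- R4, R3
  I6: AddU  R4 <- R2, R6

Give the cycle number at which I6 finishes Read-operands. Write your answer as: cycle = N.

[1] I1 issues→DivU
[2] I1 reads · I2 issues→AddU
[3] I2 reads · I3 issues→MulU
[5] I2 exec-done
[6] I2 writes R2
[9] I1 exec-done
[10] I1 writes R7
[11] I3 reads
[14] I3 exec-done
[15] I3 writes R3
[16] I4 issues→MulU
[17] I4 reads
[20] I4 exec-done
[21] I4 writes R0
[22] I5 issues→MulU
[23] I5 reads · I6 issues→AddU
[24] I6 reads
[26] I5 exec-done · I6 exec-done
[27] I5 writes R5 · I6 writes R4

cycle = 24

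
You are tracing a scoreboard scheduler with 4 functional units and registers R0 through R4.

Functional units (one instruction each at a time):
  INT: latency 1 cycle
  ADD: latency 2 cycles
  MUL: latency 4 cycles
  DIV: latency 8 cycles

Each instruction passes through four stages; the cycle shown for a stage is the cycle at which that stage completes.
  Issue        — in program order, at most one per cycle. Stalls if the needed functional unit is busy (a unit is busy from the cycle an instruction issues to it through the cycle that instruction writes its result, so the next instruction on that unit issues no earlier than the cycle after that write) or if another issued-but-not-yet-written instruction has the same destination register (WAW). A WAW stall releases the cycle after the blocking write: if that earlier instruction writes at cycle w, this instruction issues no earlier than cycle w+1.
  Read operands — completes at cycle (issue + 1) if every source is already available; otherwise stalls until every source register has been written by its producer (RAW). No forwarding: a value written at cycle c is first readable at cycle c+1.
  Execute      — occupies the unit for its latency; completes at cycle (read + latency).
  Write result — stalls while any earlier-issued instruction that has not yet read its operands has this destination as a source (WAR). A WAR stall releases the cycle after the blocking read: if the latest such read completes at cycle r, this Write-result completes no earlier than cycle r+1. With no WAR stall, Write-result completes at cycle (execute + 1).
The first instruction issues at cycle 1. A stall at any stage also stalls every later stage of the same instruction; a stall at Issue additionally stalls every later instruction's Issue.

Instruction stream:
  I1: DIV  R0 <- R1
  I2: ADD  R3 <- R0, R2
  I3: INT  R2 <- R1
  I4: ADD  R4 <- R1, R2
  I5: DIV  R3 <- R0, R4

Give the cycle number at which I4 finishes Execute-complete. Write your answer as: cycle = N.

cycle = 19

1) issue 1, read 2, done 10, write 11
2) issue 2, read 12, done 14, write 15  <RAW R0: wait I1 write@11>
3) issue 3, read 4, done 5, write 13  <WAR R2: wait I2 read@12>
4) issue 16, read 17, done 19, write 20  <struct: ADD busy until I2 writes@15>
5) issue 17, read 21, done 29, write 30  <RAW R4: wait I4 write@20>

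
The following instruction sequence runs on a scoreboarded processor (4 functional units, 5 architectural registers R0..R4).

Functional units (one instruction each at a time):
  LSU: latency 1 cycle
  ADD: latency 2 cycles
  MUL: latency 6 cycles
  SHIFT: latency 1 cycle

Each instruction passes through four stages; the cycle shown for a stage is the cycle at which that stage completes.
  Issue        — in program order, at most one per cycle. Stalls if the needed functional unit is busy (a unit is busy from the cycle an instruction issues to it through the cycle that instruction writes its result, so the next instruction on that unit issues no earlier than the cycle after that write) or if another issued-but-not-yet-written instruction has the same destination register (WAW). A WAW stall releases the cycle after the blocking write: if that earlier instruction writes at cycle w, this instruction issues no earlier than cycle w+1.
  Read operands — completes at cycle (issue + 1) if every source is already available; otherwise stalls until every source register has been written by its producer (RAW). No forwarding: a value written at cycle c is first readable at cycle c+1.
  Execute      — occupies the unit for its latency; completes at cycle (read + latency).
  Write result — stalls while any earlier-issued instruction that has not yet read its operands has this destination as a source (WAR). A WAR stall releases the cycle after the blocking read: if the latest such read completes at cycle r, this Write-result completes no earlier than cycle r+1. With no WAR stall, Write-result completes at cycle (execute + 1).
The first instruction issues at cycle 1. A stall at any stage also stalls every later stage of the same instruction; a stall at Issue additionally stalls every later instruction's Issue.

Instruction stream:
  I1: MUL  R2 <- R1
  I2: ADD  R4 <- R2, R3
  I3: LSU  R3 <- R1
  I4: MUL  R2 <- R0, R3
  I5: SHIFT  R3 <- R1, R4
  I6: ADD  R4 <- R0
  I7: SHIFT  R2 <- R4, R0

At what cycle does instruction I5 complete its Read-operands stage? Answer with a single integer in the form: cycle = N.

cycle 1: I1 dispatched to MUL
cycle 2: I1 operands ready · I2 dispatched to ADD
cycle 3: I3 dispatched to LSU
cycle 4: I3 operands ready
cycle 5: I3 complete
cycle 8: I1 complete
cycle 9: R2←I1
cycle 10: I2 operands ready · I4 dispatched to MUL
cycle 11: R3←I3
cycle 12: I2 complete · I4 operands ready · I5 dispatched to SHIFT
cycle 13: R4←I2
cycle 14: I5 operands ready · I6 dispatched to ADD
cycle 15: I5 complete · I6 operands ready
cycle 16: R3←I5
cycle 17: I6 complete
cycle 18: I4 complete · R4←I6
cycle 19: R2←I4
cycle 20: I7 dispatched to SHIFT
cycle 21: I7 operands ready
cycle 22: I7 complete
cycle 23: R2←I7

cycle = 14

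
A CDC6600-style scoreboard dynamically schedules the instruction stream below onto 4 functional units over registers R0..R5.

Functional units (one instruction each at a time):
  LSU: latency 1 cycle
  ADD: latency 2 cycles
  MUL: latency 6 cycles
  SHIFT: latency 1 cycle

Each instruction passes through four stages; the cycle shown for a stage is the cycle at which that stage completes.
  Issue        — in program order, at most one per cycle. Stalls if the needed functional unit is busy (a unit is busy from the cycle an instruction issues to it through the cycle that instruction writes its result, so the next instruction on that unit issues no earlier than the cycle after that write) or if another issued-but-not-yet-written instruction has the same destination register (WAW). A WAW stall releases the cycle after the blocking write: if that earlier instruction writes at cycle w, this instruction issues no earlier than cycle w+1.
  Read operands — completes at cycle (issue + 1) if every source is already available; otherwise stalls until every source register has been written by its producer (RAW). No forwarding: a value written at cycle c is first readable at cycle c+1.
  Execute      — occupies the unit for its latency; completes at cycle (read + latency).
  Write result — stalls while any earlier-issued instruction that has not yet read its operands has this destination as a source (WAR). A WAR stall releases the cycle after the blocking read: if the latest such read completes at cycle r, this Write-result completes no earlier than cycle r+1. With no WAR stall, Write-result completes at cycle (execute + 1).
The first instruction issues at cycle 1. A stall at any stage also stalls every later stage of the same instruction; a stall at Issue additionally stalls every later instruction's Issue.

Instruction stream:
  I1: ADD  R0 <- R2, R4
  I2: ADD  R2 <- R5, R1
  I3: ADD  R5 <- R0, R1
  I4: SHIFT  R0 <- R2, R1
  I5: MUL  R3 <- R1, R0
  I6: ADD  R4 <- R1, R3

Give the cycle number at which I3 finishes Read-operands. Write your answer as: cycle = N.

cycle = 12

c1: I1 dispatched to ADD
c2: I1 operands ready
c4: I1 complete
c5: R0←I1
c6: I2 dispatched to ADD
c7: I2 operands ready
c9: I2 complete
c10: R2←I2
c11: I3 dispatched to ADD
c12: I3 operands ready, I4 dispatched to SHIFT
c13: I4 operands ready, I5 dispatched to MUL
c14: I3 complete, I4 complete
c15: R5←I3, R0←I4
c16: I5 operands ready, I6 dispatched to ADD
c22: I5 complete
c23: R3←I5
c24: I6 operands ready
c26: I6 complete
c27: R4←I6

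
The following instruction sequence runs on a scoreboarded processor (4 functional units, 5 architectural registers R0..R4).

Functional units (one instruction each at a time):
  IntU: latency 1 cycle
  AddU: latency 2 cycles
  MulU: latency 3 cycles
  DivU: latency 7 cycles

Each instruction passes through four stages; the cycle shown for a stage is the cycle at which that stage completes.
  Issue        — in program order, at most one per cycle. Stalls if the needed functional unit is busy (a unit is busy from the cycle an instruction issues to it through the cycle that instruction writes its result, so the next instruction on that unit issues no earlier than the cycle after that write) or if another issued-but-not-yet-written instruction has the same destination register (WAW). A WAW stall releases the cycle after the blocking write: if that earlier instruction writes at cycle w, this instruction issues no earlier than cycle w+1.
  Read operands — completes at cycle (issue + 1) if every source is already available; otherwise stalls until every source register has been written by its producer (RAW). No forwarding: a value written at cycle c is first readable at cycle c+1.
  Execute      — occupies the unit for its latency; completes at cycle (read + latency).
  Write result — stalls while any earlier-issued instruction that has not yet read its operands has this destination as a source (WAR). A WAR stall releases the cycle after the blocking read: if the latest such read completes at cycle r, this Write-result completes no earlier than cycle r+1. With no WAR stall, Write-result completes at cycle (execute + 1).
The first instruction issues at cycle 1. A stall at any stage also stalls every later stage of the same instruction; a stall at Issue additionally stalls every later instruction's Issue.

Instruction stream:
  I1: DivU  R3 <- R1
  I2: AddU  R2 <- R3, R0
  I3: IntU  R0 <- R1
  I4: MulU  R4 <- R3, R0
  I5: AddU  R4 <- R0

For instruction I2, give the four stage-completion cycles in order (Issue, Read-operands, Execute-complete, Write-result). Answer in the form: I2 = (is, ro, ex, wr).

I2 = (2, 11, 13, 14)

  I1 | 1 | 2 | 9 | 10
  I2 | 2 | 11 | 13 | 14   RAW R3: wait I1 write@10
  I3 | 3 | 4 | 5 | 12   WAR R0: wait I2 read@11
  I4 | 4 | 13 | 16 | 17   RAW R0: wait I3 write@12
  I5 | 18 | 19 | 21 | 22   WAW R4: wait I4 write@17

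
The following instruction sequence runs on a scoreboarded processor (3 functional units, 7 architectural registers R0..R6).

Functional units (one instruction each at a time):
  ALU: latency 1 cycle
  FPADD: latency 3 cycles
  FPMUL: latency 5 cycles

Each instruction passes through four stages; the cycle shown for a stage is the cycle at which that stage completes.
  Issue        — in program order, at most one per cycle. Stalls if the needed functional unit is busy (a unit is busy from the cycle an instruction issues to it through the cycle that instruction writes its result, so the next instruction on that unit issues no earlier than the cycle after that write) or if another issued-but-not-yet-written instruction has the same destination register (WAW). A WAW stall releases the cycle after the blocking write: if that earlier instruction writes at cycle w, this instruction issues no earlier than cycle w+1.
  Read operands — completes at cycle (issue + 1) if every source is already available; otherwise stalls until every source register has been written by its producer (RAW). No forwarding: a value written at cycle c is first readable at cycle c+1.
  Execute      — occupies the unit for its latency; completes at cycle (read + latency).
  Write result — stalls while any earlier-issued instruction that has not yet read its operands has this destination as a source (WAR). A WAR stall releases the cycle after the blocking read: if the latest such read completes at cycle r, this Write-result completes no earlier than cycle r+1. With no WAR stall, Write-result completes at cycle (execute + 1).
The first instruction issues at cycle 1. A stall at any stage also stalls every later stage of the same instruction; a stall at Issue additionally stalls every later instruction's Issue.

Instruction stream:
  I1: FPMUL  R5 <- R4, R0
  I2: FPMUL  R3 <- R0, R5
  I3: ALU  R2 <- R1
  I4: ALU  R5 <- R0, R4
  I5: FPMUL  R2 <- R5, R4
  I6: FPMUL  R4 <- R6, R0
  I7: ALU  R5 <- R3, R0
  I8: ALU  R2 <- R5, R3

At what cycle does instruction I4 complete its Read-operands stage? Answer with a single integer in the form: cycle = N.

cycle = 15

cycle 1: I1 dispatched to FPMUL
cycle 2: I1 operands ready
cycle 7: I1 complete
cycle 8: R5←I1
cycle 9: I2 dispatched to FPMUL
cycle 10: I2 operands ready; I3 dispatched to ALU
cycle 11: I3 operands ready
cycle 12: I3 complete
cycle 13: R2←I3
cycle 14: I4 dispatched to ALU
cycle 15: I2 complete; I4 operands ready
cycle 16: R3←I2; I4 complete
cycle 17: R5←I4; I5 dispatched to FPMUL
cycle 18: I5 operands ready
cycle 23: I5 complete
cycle 24: R2←I5
cycle 25: I6 dispatched to FPMUL
cycle 26: I6 operands ready; I7 dispatched to ALU
cycle 27: I7 operands ready
cycle 28: I7 complete
cycle 29: R5←I7
cycle 30: I8 dispatched to ALU
cycle 31: I6 complete; I8 operands ready
cycle 32: R4←I6; I8 complete
cycle 33: R2←I8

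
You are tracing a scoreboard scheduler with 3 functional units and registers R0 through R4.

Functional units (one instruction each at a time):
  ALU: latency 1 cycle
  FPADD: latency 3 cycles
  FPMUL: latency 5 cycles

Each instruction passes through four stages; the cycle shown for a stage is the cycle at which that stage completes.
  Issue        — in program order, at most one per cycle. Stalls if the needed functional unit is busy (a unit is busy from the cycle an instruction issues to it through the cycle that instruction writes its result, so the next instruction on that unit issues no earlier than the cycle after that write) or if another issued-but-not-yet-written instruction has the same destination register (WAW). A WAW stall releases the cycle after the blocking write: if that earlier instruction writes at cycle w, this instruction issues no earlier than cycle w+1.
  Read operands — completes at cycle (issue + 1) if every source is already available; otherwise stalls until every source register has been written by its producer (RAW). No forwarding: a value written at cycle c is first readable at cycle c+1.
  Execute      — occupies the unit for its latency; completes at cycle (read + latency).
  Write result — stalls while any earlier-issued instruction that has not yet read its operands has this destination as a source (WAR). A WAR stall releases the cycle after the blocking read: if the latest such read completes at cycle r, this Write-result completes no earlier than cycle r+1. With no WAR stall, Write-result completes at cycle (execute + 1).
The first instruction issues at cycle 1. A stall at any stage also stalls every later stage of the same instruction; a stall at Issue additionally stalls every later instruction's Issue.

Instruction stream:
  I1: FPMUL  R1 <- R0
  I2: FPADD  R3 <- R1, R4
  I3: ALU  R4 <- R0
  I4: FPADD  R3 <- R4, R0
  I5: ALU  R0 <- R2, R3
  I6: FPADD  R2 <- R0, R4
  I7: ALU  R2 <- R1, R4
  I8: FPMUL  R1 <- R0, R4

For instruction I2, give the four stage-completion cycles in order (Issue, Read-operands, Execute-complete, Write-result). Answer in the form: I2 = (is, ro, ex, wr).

I2 = (2, 9, 12, 13)

I1: IS=1 RO=2 EX=7 WR=8
I2: IS=2 RO=9 EX=12 WR=13  [RAW R1: wait I1 write@8]
I3: IS=3 RO=4 EX=5 WR=10  [WAR R4: wait I2 read@9]
I4: IS=14 RO=15 EX=18 WR=19  [struct: FPADD busy until I2 writes@13]
I5: IS=15 RO=20 EX=21 WR=22  [RAW R3: wait I4 write@19]
I6: IS=20 RO=23 EX=26 WR=27  [struct: FPADD busy until I4 writes@19; RAW R0: wait I5 write@22]
I7: IS=28 RO=29 EX=30 WR=31  [WAW R2: wait I6 write@27]
I8: IS=29 RO=30 EX=35 WR=36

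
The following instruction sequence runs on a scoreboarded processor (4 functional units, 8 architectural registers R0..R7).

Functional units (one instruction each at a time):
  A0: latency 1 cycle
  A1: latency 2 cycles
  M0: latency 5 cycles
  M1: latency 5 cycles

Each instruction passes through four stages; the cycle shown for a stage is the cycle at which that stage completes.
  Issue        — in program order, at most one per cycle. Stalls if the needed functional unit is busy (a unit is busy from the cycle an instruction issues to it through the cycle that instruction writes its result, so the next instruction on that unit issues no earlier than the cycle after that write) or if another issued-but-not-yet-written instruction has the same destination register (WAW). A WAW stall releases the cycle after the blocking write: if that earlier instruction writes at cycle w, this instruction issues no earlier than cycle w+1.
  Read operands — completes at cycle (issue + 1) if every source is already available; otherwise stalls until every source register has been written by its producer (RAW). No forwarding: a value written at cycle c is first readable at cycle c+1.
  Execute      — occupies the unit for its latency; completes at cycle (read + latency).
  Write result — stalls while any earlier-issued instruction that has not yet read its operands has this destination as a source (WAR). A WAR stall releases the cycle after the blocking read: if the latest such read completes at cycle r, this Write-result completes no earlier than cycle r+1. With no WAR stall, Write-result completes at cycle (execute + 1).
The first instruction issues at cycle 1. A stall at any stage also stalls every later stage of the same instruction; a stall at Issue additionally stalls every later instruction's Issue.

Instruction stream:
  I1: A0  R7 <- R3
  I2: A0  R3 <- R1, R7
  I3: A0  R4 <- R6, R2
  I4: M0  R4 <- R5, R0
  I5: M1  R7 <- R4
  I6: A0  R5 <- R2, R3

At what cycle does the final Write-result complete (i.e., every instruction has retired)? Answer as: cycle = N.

[1] I1 issues→A0
[2] I1 reads
[3] I1 exec-done
[4] I1 writes R7
[5] I2 issues→A0
[6] I2 reads
[7] I2 exec-done
[8] I2 writes R3
[9] I3 issues→A0
[10] I3 reads
[11] I3 exec-done
[12] I3 writes R4
[13] I4 issues→M0
[14] I4 reads; I5 issues→M1
[15] I6 issues→A0
[16] I6 reads
[17] I6 exec-done
[18] I6 writes R5
[19] I4 exec-done
[20] I4 writes R4
[21] I5 reads
[26] I5 exec-done
[27] I5 writes R7

cycle = 27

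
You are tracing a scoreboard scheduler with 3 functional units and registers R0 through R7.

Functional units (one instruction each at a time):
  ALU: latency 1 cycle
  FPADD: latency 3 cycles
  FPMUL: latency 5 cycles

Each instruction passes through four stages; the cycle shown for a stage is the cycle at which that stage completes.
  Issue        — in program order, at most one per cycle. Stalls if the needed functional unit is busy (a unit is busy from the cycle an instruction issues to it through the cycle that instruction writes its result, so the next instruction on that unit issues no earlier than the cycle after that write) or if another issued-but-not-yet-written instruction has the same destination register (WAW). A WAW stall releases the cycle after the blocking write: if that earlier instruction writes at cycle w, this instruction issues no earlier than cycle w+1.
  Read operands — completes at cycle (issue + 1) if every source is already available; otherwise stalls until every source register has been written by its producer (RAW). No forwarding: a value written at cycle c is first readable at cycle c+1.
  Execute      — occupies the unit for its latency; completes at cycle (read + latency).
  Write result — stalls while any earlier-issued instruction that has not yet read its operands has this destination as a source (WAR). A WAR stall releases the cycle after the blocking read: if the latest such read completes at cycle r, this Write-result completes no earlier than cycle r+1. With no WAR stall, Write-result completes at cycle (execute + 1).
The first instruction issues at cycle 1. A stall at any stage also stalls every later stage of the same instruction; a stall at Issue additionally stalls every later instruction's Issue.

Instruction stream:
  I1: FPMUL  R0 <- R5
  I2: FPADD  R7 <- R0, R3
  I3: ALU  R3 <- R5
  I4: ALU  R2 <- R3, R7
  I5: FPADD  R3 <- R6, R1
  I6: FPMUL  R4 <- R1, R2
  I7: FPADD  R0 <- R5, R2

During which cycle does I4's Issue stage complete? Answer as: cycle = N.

cycle = 11

I1  is:1  ro:2  ex:7  wr:8
I2  is:2  ro:9  ex:12  wr:13  — RAW R0: wait I1 write@8
I3  is:3  ro:4  ex:5  wr:10  — WAR R3: wait I2 read@9
I4  is:11  ro:14  ex:15  wr:16  — struct: ALU busy until I3 writes@10, RAW R7: wait I2 write@13
I5  is:14  ro:15  ex:18  wr:19  — struct: FPADD busy until I2 writes@13
I6  is:15  ro:17  ex:22  wr:23  — RAW R2: wait I4 write@16
I7  is:20  ro:21  ex:24  wr:25  — struct: FPADD busy until I5 writes@19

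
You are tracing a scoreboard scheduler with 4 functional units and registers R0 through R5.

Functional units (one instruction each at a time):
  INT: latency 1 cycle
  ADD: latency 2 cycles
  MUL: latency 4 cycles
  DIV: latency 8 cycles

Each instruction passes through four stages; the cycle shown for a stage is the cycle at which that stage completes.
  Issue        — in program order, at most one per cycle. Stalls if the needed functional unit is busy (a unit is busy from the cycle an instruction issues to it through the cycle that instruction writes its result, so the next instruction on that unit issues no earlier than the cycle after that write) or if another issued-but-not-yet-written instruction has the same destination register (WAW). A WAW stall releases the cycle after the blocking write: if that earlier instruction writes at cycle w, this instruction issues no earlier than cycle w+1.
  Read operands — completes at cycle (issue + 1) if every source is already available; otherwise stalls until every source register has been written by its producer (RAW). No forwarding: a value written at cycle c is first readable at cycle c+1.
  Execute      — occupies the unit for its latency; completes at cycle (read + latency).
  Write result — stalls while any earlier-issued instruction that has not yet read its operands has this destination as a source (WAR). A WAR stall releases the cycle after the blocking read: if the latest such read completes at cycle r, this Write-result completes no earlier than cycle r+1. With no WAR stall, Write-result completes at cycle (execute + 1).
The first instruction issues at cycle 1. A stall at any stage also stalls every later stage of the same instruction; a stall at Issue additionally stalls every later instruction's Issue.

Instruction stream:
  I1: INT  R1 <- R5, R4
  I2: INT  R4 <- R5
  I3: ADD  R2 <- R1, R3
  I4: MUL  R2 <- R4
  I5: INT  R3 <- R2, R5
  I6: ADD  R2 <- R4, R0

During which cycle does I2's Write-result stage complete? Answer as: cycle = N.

[I1] 1/2/3/4
[I2] 5/6/7/8  (struct: INT busy until I1 writes@4)
[I3] 6/7/9/10
[I4] 11/12/16/17  (WAW R2: wait I3 write@10)
[I5] 12/18/19/20  (RAW R2: wait I4 write@17)
[I6] 18/19/21/22  (WAW R2: wait I4 write@17)

cycle = 8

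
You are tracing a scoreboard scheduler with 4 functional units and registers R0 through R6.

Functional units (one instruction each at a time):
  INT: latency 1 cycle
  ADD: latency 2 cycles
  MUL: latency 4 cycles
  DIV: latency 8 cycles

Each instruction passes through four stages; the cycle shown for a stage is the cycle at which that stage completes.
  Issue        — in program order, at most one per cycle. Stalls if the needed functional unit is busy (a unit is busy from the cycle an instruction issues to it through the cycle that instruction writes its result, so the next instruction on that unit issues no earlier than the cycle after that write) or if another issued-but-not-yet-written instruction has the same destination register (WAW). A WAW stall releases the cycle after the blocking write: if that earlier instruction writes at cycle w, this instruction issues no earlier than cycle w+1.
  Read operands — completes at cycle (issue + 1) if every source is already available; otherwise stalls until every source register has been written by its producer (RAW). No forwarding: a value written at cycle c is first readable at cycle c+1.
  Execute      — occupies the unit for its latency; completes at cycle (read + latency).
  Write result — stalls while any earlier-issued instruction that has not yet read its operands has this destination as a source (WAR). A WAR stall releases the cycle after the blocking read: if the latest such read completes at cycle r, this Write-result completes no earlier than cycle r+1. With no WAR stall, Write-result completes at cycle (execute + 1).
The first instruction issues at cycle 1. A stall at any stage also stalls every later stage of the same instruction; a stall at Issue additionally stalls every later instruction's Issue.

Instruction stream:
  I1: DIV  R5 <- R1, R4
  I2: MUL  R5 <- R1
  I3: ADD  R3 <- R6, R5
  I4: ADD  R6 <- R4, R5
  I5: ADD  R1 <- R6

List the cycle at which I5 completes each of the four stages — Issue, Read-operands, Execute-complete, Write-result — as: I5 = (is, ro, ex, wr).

I5 = (28, 29, 31, 32)

I1: IS=1 RO=2 EX=10 WR=11
I2: IS=12 RO=13 EX=17 WR=18  [WAW R5: wait I1 write@11]
I3: IS=13 RO=19 EX=21 WR=22  [RAW R5: wait I2 write@18]
I4: IS=23 RO=24 EX=26 WR=27  [struct: ADD busy until I3 writes@22]
I5: IS=28 RO=29 EX=31 WR=32  [struct: ADD busy until I4 writes@27]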